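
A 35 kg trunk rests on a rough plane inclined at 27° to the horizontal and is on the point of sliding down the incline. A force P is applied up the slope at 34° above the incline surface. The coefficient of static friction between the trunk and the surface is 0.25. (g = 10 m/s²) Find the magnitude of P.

P ≈ 117 N

On the verge of sliding down the incline, friction equals μN and acts up the slope.
Perpendicular: N + P sin 34° = W cos 27° = 311.9 N.
Along incline: P cos 34° + μN = W sin 27° with W sin 27° = 158.9 N.
Solving the pair for P and N: P = 117.4 N, N = 246.2 N (and f = μN = 61.55 N).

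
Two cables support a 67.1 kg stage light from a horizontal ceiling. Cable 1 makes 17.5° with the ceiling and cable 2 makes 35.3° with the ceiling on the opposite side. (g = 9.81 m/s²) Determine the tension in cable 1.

T_1 ≈ 674 N

Weight W = 67.1 × 9.81 = 658.3 N acts straight down.
Horizontal: T_1 cos 17.5° = T_2 cos 35.3°  →  T_2 = 1.169 T_1.
Vertical: T_1 sin 17.5° + T_2 sin 35.3° = 658.3.
Substituting the horizontal relation into the vertical equation gives 0.976 T_1 = 658.3, so T_1 = 674.5 N.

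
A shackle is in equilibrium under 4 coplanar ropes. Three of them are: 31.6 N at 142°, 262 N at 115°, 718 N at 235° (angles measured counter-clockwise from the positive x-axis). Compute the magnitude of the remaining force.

F ≈ 640 N

Sum the known components: ΣF_x = -547.5 N, ΣF_y = -331.2 N.
For equilibrium the remaining force must supply (−ΣF_x, −ΣF_y) = (547.5, 331.2) N.
Magnitude = √((547.5)² + (331.2)²) = 639.9 N; direction = atan2(331.2, 547.5) = 31.2°.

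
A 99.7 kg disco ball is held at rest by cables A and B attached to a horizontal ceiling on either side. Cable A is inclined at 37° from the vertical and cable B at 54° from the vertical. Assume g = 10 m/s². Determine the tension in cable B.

Angles from the horizontal: cable A is 90° − 37° = 53°, cable B is 90° − 54° = 36°.
Weight W = 99.7 × 10 = 997 N acts straight down.
Horizontal: T_A cos 53° = T_B cos 36°  →  T_A = 1.344 T_B.
Vertical: T_A sin 53° + T_B sin 36° = 997.
Substituting the horizontal relation into the vertical equation gives 1.661 T_B = 997, so T_B = 600.1 N.

T_B ≈ 600 N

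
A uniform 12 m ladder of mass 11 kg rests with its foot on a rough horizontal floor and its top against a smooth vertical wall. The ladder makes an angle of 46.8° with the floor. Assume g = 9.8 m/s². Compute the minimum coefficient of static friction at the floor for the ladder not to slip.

μ_min ≈ 0.470

ΣF_y = 0: N_floor = 11×9.8 = 107.8 N.
Torques about the foot: N_wall · 12 sin 46.8° = 11×9.8×6 cos 46.8° → N_wall = 50.615 N.
ΣF_x = 0: f_floor = N_wall = 50.615 N.
μ_min = f_floor / N_floor = 50.615 / 107.8 = 0.4695.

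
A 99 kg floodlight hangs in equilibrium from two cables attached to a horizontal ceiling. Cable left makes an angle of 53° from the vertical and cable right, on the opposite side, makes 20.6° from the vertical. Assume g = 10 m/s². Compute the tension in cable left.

T_left ≈ 363 N

Angles from the horizontal: cable left is 90° − 53° = 37°, cable right is 90° − 20.6° = 69.4°.
Weight W = 99 × 10 = 990 N acts straight down.
Horizontal: T_left cos 37° = T_right cos 69.4°  →  T_right = 2.27 T_left.
Vertical: T_left sin 37° + T_right sin 69.4° = 990.
Substituting the horizontal relation into the vertical equation gives 2.727 T_left = 990, so T_left = 363.1 N.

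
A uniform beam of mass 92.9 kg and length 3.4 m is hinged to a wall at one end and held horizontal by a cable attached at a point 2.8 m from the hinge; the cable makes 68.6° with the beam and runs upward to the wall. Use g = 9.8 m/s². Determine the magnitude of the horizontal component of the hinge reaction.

Take torques about the hinge: T sin 68.6° · 2.8 = 92.9×9.8×1.7 = 1547.7 N·m.
So T = 1547.7 / (0.9311 × 2.8) = 593.69 N.
ΣF_x = 0: H_x = T cos 68.6° = 216.62 N.

H_x ≈ 217 N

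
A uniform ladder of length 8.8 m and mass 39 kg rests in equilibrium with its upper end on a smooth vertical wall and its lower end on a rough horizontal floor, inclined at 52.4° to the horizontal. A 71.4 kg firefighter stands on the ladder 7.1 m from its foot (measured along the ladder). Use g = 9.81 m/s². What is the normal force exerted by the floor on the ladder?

N_floor ≈ 1080 N

ΣF_y = 0: N_floor = 39×9.81 + 71.4×9.81 = 1083 N.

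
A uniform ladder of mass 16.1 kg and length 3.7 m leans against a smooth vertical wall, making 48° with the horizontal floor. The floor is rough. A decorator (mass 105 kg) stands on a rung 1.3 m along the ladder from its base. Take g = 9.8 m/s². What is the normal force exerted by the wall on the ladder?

N_wall ≈ 397 N

Torques about the foot: N_wall · 3.7 sin 48° = 16.1×9.8×1.85 cos 48° + 105×9.8×1.3 cos 48° → N_wall = 396.57 N.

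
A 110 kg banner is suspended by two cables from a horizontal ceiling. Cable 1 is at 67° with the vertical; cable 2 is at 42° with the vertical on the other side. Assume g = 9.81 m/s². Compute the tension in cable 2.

T_2 ≈ 1050 N

Angles from the horizontal: cable 1 is 90° − 67° = 23°, cable 2 is 90° − 42° = 48°.
Weight W = 110 × 9.81 = 1079 N acts straight down.
Horizontal: T_1 cos 23° = T_2 cos 48°  →  T_1 = 0.7269 T_2.
Vertical: T_1 sin 23° + T_2 sin 48° = 1079.
Substituting the horizontal relation into the vertical equation gives 1.027 T_2 = 1079, so T_2 = 1051 N.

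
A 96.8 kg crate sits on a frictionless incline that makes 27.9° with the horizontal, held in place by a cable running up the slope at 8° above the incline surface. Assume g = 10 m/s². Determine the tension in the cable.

Take axes along and perpendicular to the incline. Weight components: W sin 27.9° = 453 N down-slope, W cos 27.9° = 855.5 N into the surface.
Along incline: T cos 8° = W sin 27.9° → T = 457.4 N.
Perpendicular: N = W cos 27.9° − T sin 8° = 791.8 N.

T ≈ 457 N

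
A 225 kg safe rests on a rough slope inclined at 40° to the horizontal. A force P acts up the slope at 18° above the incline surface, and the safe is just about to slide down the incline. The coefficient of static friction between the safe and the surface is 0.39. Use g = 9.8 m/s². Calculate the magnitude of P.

P ≈ 913 N

On the verge of sliding down the incline, friction equals μN and acts up the slope.
Perpendicular: N + P sin 18° = W cos 40° = 1689 N.
Along incline: P cos 18° + μN = W sin 40° with W sin 40° = 1417 N.
Solving the pair for P and N: P = 913.4 N, N = 1407 N (and f = μN = 548.7 N).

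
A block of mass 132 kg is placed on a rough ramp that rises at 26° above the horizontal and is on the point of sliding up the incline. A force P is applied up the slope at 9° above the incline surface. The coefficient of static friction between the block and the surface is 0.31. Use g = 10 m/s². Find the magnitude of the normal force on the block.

On the verge of sliding up the incline, friction equals μN and acts down the slope.
Perpendicular: N + P sin 9° = W cos 26° = 1186 N.
Along incline: P cos 9° = W sin 26° + μN  with W sin 26° = 578.6 N.
Solving the pair for P and N: P = 913.4 N, N = 1044 N (and f = μN = 323.5 N).

N ≈ 1040 N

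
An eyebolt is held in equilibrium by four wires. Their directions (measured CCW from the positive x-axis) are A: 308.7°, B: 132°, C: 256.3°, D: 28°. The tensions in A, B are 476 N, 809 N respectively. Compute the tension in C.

Resolve: ΣF_x = 476 cos 308.7° + 809 cos 132° + T_C cos 256.3° + T_D cos 28° = 0.
        ΣF_y = 476 sin 308.7° + 809 sin 132° + T_C sin 256.3° + T_D sin 28° = 0.
The known terms sum to (-243.7, 229.7) N, so -0.2368 T_C + 0.8829 T_D = 243.7 and -0.9715 T_C + 0.4695 T_D = -229.7.
Solving simultaneously: T_C = 424.9 N, T_D = 390 N.

T_C ≈ 425 N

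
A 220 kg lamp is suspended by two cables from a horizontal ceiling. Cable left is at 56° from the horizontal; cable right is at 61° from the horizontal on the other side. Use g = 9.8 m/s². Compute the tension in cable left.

T_left ≈ 1170 N

Weight W = 220 × 9.8 = 2156 N acts straight down.
Horizontal: T_left cos 56° = T_right cos 61°  →  T_right = 1.153 T_left.
Vertical: T_left sin 56° + T_right sin 61° = 2156.
Substituting the horizontal relation into the vertical equation gives 1.838 T_left = 2156, so T_left = 1173 N.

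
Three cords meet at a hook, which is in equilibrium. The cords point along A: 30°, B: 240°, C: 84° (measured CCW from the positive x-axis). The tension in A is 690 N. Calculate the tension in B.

T_B ≈ 1370 N

Resolve: ΣF_x = 690 cos 30° + T_B cos 240° + T_C cos 84° = 0.
        ΣF_y = 690 sin 30° + T_B sin 240° + T_C sin 84° = 0.
The known terms sum to (597.6, 345) N, so -0.5000 T_B + 0.1045 T_C = -597.6 and -0.8660 T_B + 0.9945 T_C = -345.
Solving simultaneously: T_B = 1372 N, T_C = 848.2 N.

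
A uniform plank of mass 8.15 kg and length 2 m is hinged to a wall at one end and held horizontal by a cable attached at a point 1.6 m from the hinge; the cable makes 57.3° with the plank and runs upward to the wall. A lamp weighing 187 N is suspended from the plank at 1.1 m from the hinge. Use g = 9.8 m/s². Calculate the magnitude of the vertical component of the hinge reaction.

|H_y| ≈ 88.4 N

Take torques about the hinge: T sin 57.3° · 1.6 = 8.15×9.8×1 + 187×1.1 = 285.57 N·m.
So T = 285.57 / (0.8415 × 1.6) = 212.1 N.
ΣF_y = 0: H_y = (8.15×9.8 + 187) − T sin 57.3° = 266.87 − 178.48 = 88.389 N.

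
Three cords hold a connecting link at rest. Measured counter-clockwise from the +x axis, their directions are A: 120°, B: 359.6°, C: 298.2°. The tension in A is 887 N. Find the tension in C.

T_C ≈ 871 N

Resolve: ΣF_x = 887 cos 120° + T_B cos 359.6° + T_C cos 298.2° = 0.
        ΣF_y = 887 sin 120° + T_B sin 359.6° + T_C sin 298.2° = 0.
The known terms sum to (-443.5, 768.2) N, so 1.0000 T_B + 0.4726 T_C = 443.5 and -0.0070 T_B − 0.8813 T_C = -768.2.
Solving simultaneously: T_B = 31.73 N, T_C = 871.4 N.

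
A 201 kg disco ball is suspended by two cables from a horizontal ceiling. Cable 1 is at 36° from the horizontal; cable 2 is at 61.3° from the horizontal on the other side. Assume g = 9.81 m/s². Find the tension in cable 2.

T_2 ≈ 1610 N

Weight W = 201 × 9.81 = 1972 N acts straight down.
Horizontal: T_1 cos 36° = T_2 cos 61.3°  →  T_1 = 0.5936 T_2.
Vertical: T_1 sin 36° + T_2 sin 61.3° = 1972.
Substituting the horizontal relation into the vertical equation gives 1.226 T_2 = 1972, so T_2 = 1608 N.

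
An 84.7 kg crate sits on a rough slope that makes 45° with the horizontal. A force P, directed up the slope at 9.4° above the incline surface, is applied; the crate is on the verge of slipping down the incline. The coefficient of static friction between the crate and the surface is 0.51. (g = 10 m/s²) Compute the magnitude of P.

P ≈ 325 N

On the verge of sliding down the incline, friction equals μN and acts up the slope.
Perpendicular: N + P sin 9.4° = W cos 45° = 598.9 N.
Along incline: P cos 9.4° + μN = W sin 45° with W sin 45° = 598.9 N.
Solving the pair for P and N: P = 324.9 N, N = 545.9 N (and f = μN = 278.4 N).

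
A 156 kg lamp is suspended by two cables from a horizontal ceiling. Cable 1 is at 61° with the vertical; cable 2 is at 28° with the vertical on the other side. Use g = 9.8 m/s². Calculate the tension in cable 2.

Angles from the horizontal: cable 1 is 90° − 61° = 29°, cable 2 is 90° − 28° = 62°.
Weight W = 156 × 9.8 = 1529 N acts straight down.
Horizontal: T_1 cos 29° = T_2 cos 62°  →  T_1 = 0.5368 T_2.
Vertical: T_1 sin 29° + T_2 sin 62° = 1529.
Substituting the horizontal relation into the vertical equation gives 1.143 T_2 = 1529, so T_2 = 1337 N.

T_2 ≈ 1340 N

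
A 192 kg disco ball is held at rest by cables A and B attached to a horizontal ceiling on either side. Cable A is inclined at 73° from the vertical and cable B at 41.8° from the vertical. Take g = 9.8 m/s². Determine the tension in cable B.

T_B ≈ 1980 N

Angles from the horizontal: cable A is 90° − 73° = 17°, cable B is 90° − 41.8° = 48.2°.
Weight W = 192 × 9.8 = 1882 N acts straight down.
Horizontal: T_A cos 17° = T_B cos 48.2°  →  T_A = 0.697 T_B.
Vertical: T_A sin 17° + T_B sin 48.2° = 1882.
Substituting the horizontal relation into the vertical equation gives 0.9493 T_B = 1882, so T_B = 1982 N.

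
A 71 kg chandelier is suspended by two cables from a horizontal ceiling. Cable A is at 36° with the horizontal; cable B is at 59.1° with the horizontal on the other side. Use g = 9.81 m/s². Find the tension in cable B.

Weight W = 71 × 9.81 = 696.5 N acts straight down.
Horizontal: T_A cos 36° = T_B cos 59.1°  →  T_A = 0.6348 T_B.
Vertical: T_A sin 36° + T_B sin 59.1° = 696.5.
Substituting the horizontal relation into the vertical equation gives 1.231 T_B = 696.5, so T_B = 565.7 N.

T_B ≈ 566 N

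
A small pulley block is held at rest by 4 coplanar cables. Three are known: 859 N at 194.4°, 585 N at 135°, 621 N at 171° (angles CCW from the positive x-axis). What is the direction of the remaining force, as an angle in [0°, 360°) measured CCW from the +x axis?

θ ≈ 351°

Sum the known components: ΣF_x = -1859 N, ΣF_y = 297.2 N.
For equilibrium the remaining force must supply (−ΣF_x, −ΣF_y) = (1859, -297.2) N.
Magnitude = √((1859)² + (-297.2)²) = 1883 N; direction = atan2(-297.2, 1859) = 350.9°.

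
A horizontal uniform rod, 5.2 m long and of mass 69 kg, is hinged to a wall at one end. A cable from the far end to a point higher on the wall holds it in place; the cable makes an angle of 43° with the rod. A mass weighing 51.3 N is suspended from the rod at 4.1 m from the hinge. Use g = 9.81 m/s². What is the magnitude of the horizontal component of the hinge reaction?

H_x ≈ 406 N

Take torques about the hinge: T sin 43° · 5.2 = 69×9.81×2.6 + 51.3×4.1 = 1970.2 N·m.
So T = 1970.2 / (0.6820 × 5.2) = 555.56 N.
ΣF_x = 0: H_x = T cos 43° = 406.31 N.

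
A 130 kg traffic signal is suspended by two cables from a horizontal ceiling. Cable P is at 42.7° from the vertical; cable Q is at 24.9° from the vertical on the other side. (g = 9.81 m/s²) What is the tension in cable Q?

T_Q ≈ 935 N

Angles from the horizontal: cable P is 90° − 42.7° = 47.3°, cable Q is 90° − 24.9° = 65.1°.
Weight W = 130 × 9.81 = 1275 N acts straight down.
Horizontal: T_P cos 47.3° = T_Q cos 65.1°  →  T_P = 0.6209 T_Q.
Vertical: T_P sin 47.3° + T_Q sin 65.1° = 1275.
Substituting the horizontal relation into the vertical equation gives 1.363 T_Q = 1275, so T_Q = 935.4 N.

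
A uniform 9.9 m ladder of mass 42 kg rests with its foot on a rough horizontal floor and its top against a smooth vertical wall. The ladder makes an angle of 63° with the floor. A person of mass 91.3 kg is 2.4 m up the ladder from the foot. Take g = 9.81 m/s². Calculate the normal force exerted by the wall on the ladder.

Torques about the foot: N_wall · 9.9 sin 63° = 42×9.81×4.95 cos 63° + 91.3×9.81×2.4 cos 63° → N_wall = 215.6 N.

N_wall ≈ 216 N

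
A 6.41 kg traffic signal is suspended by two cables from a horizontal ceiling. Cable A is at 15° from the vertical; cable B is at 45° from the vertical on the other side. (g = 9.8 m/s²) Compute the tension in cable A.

T_A ≈ 51.3 N

Angles from the horizontal: cable A is 90° − 15° = 75°, cable B is 90° − 45° = 45°.
Weight W = 6.41 × 9.8 = 62.82 N acts straight down.
Horizontal: T_A cos 75° = T_B cos 45°  →  T_B = 0.366 T_A.
Vertical: T_A sin 75° + T_B sin 45° = 62.82.
Substituting the horizontal relation into the vertical equation gives 1.225 T_A = 62.82, so T_A = 51.29 N.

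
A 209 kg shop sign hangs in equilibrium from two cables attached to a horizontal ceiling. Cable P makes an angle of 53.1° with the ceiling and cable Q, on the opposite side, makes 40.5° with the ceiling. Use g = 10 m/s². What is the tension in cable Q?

Weight W = 209 × 10 = 2090 N acts straight down.
Horizontal: T_P cos 53.1° = T_Q cos 40.5°  →  T_P = 1.266 T_Q.
Vertical: T_P sin 53.1° + T_Q sin 40.5° = 2090.
Substituting the horizontal relation into the vertical equation gives 1.662 T_Q = 2090, so T_Q = 1257 N.

T_Q ≈ 1260 N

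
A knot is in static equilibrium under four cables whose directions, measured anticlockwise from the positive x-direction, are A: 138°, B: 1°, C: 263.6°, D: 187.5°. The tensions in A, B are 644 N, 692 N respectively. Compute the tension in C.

Resolve: ΣF_x = 644 cos 138° + 692 cos 1° + T_C cos 263.6° + T_D cos 187.5° = 0.
        ΣF_y = 644 sin 138° + 692 sin 1° + T_C sin 263.6° + T_D sin 187.5° = 0.
The known terms sum to (213.3, 443) N, so -0.1115 T_C − 0.9914 T_D = -213.3 and -0.9938 T_C − 0.1305 T_D = -443.
Solving simultaneously: T_C = 423.8 N, T_D = 167.5 N.

T_C ≈ 424 N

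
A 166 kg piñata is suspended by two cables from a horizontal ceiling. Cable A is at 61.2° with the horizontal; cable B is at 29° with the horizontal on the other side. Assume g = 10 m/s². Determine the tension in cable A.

Weight W = 166 × 10 = 1660 N acts straight down.
Horizontal: T_A cos 61.2° = T_B cos 29°  →  T_B = 0.5508 T_A.
Vertical: T_A sin 61.2° + T_B sin 29° = 1660.
Substituting the horizontal relation into the vertical equation gives 1.143 T_A = 1660, so T_A = 1452 N.

T_A ≈ 1450 N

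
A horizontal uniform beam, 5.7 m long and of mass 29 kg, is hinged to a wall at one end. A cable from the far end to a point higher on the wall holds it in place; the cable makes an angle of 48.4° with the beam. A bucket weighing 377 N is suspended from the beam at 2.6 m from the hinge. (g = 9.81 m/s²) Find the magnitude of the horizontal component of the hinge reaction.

Take torques about the hinge: T sin 48.4° · 5.7 = 29×9.81×2.85 + 377×2.6 = 1791 N·m.
So T = 1791 / (0.7478 × 5.7) = 420.18 N.
ΣF_x = 0: H_x = T cos 48.4° = 278.97 N.

H_x ≈ 279 N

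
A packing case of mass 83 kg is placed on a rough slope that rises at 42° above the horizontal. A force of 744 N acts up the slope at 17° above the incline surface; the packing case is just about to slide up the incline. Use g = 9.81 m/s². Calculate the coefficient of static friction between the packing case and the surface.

On the verge of sliding up the incline, friction is at its maximum μN and acts down the slope.
Perpendicular to incline: N = W cos 42° − P sin 17° = 605.1 − 217.5 = 387.6 N.
Along incline: P cos 17° − μN = W sin 42° → μ = −(W sin 42° − P cos 17°) / N = 0.43.

μ ≈ 0.430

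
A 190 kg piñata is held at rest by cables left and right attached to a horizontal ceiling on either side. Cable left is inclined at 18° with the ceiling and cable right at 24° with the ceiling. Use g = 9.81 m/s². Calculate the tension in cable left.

Weight W = 190 × 9.81 = 1864 N acts straight down.
Horizontal: T_left cos 18° = T_right cos 24°  →  T_right = 1.041 T_left.
Vertical: T_left sin 18° + T_right sin 24° = 1864.
Substituting the horizontal relation into the vertical equation gives 0.7325 T_left = 1864, so T_left = 2545 N.

T_left ≈ 2540 N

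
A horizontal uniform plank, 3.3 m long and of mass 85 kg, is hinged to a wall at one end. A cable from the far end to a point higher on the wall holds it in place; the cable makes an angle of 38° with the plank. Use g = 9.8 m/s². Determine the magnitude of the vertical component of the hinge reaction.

Take torques about the hinge: T sin 38° · 3.3 = 85×9.8×1.65 = 1374.5 N·m.
So T = 1374.5 / (0.6157 × 3.3) = 676.51 N.
ΣF_y = 0: H_y = (85×9.8) − T sin 38° = 833 − 416.5 = 416.5 N.

|H_y| ≈ 417 N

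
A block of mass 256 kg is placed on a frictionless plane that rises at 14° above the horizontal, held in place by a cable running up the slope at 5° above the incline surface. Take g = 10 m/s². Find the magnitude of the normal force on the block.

N ≈ 2430 N

Take axes along and perpendicular to the incline. Weight components: W sin 14° = 619.3 N down-slope, W cos 14° = 2484 N into the surface.
Along incline: T cos 5° = W sin 14° → T = 621.7 N.
Perpendicular: N = W cos 14° − T sin 5° = 2430 N.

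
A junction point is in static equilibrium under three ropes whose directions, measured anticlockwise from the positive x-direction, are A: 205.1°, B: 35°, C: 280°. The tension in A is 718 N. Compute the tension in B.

Resolve: ΣF_x = 718 cos 205.1° + T_B cos 35° + T_C cos 280° = 0.
        ΣF_y = 718 sin 205.1° + T_B sin 35° + T_C sin 280° = 0.
The known terms sum to (-650.2, -304.6) N, so 0.8192 T_B + 0.1736 T_C = 650.2 and 0.5736 T_B − 0.9848 T_C = 304.6.
Solving simultaneously: T_B = 764.9 N, T_C = 136.2 N.

T_B ≈ 765 N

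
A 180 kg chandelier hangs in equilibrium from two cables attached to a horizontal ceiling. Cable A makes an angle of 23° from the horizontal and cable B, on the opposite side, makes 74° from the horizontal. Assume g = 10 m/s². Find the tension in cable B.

Weight W = 180 × 10 = 1800 N acts straight down.
Horizontal: T_A cos 23° = T_B cos 74°  →  T_A = 0.2994 T_B.
Vertical: T_A sin 23° + T_B sin 74° = 1800.
Substituting the horizontal relation into the vertical equation gives 1.078 T_B = 1800, so T_B = 1669 N.

T_B ≈ 1670 N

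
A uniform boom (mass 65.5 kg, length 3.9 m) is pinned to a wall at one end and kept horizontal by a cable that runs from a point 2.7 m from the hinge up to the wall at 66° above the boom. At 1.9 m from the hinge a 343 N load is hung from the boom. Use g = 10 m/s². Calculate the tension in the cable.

Take torques about the hinge: T sin 66° · 2.7 = 65.5×10×1.95 + 343×1.9 = 1928.9 N·m.
So T = 1928.9 / (0.9135 × 2.7) = 782.04 N.

T ≈ 782 N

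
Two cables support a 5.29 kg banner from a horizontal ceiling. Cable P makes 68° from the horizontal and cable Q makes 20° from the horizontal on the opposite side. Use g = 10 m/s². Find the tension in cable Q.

Weight W = 5.29 × 10 = 52.9 N acts straight down.
Horizontal: T_P cos 68° = T_Q cos 20°  →  T_P = 2.508 T_Q.
Vertical: T_P sin 68° + T_Q sin 20° = 52.9.
Substituting the horizontal relation into the vertical equation gives 2.668 T_Q = 52.9, so T_Q = 19.83 N.

T_Q ≈ 19.8 N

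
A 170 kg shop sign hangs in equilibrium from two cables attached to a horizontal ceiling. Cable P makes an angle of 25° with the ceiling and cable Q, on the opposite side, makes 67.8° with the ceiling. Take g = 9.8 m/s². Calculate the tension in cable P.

Weight W = 170 × 9.8 = 1666 N acts straight down.
Horizontal: T_P cos 25° = T_Q cos 67.8°  →  T_Q = 2.399 T_P.
Vertical: T_P sin 25° + T_Q sin 67.8° = 1666.
Substituting the horizontal relation into the vertical equation gives 2.643 T_P = 1666, so T_P = 630.2 N.

T_P ≈ 630 N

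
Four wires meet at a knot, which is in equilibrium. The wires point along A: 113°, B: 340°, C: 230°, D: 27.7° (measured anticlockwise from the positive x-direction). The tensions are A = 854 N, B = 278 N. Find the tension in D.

Resolve: ΣF_x = 854 cos 113° + 278 cos 340° + T_C cos 230° + T_D cos 27.7° = 0.
        ΣF_y = 854 sin 113° + 278 sin 340° + T_C sin 230° + T_D sin 27.7° = 0.
The known terms sum to (-72.45, 691) N, so -0.6428 T_C + 0.8854 T_D = 72.45 and -0.7660 T_C + 0.4648 T_D = -691.
Solving simultaneously: T_C = 1701 N, T_D = 1317 N.

T_D ≈ 1320 N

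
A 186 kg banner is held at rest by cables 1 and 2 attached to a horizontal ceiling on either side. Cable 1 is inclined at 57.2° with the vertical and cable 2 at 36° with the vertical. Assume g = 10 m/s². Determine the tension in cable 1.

T_1 ≈ 1090 N

Angles from the horizontal: cable 1 is 90° − 57.2° = 32.8°, cable 2 is 90° − 36° = 54°.
Weight W = 186 × 10 = 1860 N acts straight down.
Horizontal: T_1 cos 32.8° = T_2 cos 54°  →  T_2 = 1.43 T_1.
Vertical: T_1 sin 32.8° + T_2 sin 54° = 1860.
Substituting the horizontal relation into the vertical equation gives 1.699 T_1 = 1860, so T_1 = 1095 N.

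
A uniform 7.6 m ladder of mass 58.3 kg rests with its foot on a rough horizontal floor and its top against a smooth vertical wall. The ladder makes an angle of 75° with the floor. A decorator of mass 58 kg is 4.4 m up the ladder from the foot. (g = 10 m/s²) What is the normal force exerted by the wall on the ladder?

N_wall ≈ 168 N

Torques about the foot: N_wall · 7.6 sin 75° = 58.3×10×3.8 cos 75° + 58×10×4.4 cos 75° → N_wall = 168.08 N.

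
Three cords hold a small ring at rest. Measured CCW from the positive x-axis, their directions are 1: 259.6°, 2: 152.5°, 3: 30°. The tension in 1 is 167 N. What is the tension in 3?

Resolve: ΣF_x = 167 cos 259.6° + T_2 cos 152.5° + T_3 cos 30° = 0.
        ΣF_y = 167 sin 259.6° + T_2 sin 152.5° + T_3 sin 30° = 0.
The known terms sum to (-30.15, -164.3) N, so -0.8870 T_2 + 0.8660 T_3 = 30.15 and 0.4617 T_2 + 0.5000 T_3 = 164.3.
Solving simultaneously: T_2 = 150.8 N, T_3 = 189.3 N.

T_3 ≈ 189 N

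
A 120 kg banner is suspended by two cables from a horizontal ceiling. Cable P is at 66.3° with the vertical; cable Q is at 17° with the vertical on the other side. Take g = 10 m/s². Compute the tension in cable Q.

Angles from the horizontal: cable P is 90° − 66.3° = 23.7°, cable Q is 90° − 17° = 73°.
Weight W = 120 × 10 = 1200 N acts straight down.
Horizontal: T_P cos 23.7° = T_Q cos 73°  →  T_P = 0.3193 T_Q.
Vertical: T_P sin 23.7° + T_Q sin 73° = 1200.
Substituting the horizontal relation into the vertical equation gives 1.085 T_Q = 1200, so T_Q = 1106 N.

T_Q ≈ 1110 N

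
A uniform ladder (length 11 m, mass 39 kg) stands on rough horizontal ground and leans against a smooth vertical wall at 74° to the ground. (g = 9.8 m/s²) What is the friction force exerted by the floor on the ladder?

f ≈ 54.8 N

Torques about the foot: N_wall · 11 sin 74° = 39×9.8×5.5 cos 74° → N_wall = 54.797 N.
ΣF_x = 0: f_floor = N_wall = 54.797 N.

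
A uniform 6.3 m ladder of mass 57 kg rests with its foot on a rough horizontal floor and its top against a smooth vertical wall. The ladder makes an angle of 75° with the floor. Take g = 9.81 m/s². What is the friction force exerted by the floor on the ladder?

f ≈ 74.9 N

Torques about the foot: N_wall · 6.3 sin 75° = 57×9.81×3.15 cos 75° → N_wall = 74.915 N.
ΣF_x = 0: f_floor = N_wall = 74.915 N.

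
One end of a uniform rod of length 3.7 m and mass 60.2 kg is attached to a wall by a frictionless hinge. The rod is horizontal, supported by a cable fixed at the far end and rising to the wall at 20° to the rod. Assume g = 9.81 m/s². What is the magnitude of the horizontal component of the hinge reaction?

H_x ≈ 811 N

Take torques about the hinge: T sin 20° · 3.7 = 60.2×9.81×1.85 = 1092.5 N·m.
So T = 1092.5 / (0.3420 × 3.7) = 863.34 N.
ΣF_x = 0: H_x = T cos 20° = 811.28 N.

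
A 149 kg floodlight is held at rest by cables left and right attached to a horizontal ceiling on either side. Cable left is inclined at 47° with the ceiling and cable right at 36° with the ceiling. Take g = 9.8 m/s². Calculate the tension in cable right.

T_right ≈ 1000 N

Weight W = 149 × 9.8 = 1460 N acts straight down.
Horizontal: T_left cos 47° = T_right cos 36°  →  T_left = 1.186 T_right.
Vertical: T_left sin 47° + T_right sin 36° = 1460.
Substituting the horizontal relation into the vertical equation gives 1.455 T_right = 1460, so T_right = 1003 N.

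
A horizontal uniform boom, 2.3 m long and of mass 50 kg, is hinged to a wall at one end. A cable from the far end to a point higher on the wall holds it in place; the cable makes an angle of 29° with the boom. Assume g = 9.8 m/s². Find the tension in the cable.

T ≈ 505 N

Take torques about the hinge: T sin 29° · 2.3 = 50×9.8×1.15 = 563.5 N·m.
So T = 563.5 / (0.4848 × 2.3) = 505.35 N.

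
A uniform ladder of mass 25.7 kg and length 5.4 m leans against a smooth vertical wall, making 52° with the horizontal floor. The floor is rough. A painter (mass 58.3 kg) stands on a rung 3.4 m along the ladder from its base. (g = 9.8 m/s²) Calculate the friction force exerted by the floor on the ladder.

Torques about the foot: N_wall · 5.4 sin 52° = 25.7×9.8×2.7 cos 52° + 58.3×9.8×3.4 cos 52° → N_wall = 379.44 N.
ΣF_x = 0: f_floor = N_wall = 379.44 N.

f ≈ 379 N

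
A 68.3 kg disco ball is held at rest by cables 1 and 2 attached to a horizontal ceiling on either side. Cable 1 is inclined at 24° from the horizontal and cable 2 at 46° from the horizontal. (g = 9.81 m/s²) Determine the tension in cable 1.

T_1 ≈ 495 N

Weight W = 68.3 × 9.81 = 670 N acts straight down.
Horizontal: T_1 cos 24° = T_2 cos 46°  →  T_2 = 1.315 T_1.
Vertical: T_1 sin 24° + T_2 sin 46° = 670.
Substituting the horizontal relation into the vertical equation gives 1.353 T_1 = 670, so T_1 = 495.3 N.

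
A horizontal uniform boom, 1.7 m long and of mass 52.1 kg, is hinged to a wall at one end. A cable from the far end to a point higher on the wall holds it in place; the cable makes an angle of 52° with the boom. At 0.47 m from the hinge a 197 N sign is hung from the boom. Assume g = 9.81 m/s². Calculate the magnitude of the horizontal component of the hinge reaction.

H_x ≈ 242 N

Take torques about the hinge: T sin 52° · 1.7 = 52.1×9.81×0.85 + 197×0.47 = 527.03 N·m.
So T = 527.03 / (0.7880 × 1.7) = 393.41 N.
ΣF_x = 0: H_x = T cos 52° = 242.21 N.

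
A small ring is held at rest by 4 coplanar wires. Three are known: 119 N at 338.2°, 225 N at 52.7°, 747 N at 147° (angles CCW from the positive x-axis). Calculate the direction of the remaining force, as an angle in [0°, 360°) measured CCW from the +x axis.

Sum the known components: ΣF_x = -379.6 N, ΣF_y = 541.6 N.
For equilibrium the remaining force must supply (−ΣF_x, −ΣF_y) = (379.6, -541.6) N.
Magnitude = √((379.6)² + (-541.6)²) = 661.4 N; direction = atan2(-541.6, 379.6) = 305.0°.

θ ≈ 305°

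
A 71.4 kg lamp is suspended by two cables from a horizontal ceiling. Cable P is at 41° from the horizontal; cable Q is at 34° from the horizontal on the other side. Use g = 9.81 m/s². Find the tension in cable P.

T_P ≈ 601 N

Weight W = 71.4 × 9.81 = 700.4 N acts straight down.
Horizontal: T_P cos 41° = T_Q cos 34°  →  T_Q = 0.9103 T_P.
Vertical: T_P sin 41° + T_Q sin 34° = 700.4.
Substituting the horizontal relation into the vertical equation gives 1.165 T_P = 700.4, so T_P = 601.2 N.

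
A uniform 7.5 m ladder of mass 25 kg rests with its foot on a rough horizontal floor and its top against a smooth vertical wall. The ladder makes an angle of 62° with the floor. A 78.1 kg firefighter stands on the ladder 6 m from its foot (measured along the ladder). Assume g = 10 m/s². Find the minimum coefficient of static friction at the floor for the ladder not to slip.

ΣF_y = 0: N_floor = 25×10 + 78.1×10 = 1031 N.
Torques about the foot: N_wall · 7.5 sin 62° = 25×10×3.75 cos 62° + 78.1×10×6 cos 62° → N_wall = 398.68 N.
ΣF_x = 0: f_floor = N_wall = 398.68 N.
μ_min = f_floor / N_floor = 398.68 / 1031 = 0.3867.

μ_min ≈ 0.387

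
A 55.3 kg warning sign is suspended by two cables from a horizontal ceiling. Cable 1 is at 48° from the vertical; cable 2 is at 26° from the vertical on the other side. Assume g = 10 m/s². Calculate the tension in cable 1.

Angles from the horizontal: cable 1 is 90° − 48° = 42°, cable 2 is 90° − 26° = 64°.
Weight W = 55.3 × 10 = 553 N acts straight down.
Horizontal: T_1 cos 42° = T_2 cos 64°  →  T_2 = 1.695 T_1.
Vertical: T_1 sin 42° + T_2 sin 64° = 553.
Substituting the horizontal relation into the vertical equation gives 2.193 T_1 = 553, so T_1 = 252.2 N.

T_1 ≈ 252 N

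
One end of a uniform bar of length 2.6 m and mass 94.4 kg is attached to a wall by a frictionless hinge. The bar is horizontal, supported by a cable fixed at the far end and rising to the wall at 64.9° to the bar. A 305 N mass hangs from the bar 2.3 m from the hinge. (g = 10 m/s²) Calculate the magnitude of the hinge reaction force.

|H| ≈ 615 N

Take torques about the hinge: T sin 64.9° · 2.6 = 94.4×10×1.3 + 305×2.3 = 1928.7 N·m.
So T = 1928.7 / (0.9056 × 2.6) = 819.16 N.
ΣF_x = 0: H_x = T cos 64.9° = 347.49 N.
ΣF_y = 0: H_y = (94.4×10 + 305) − T sin 64.9° = 1249 − 741.81 = 507.19 N.
|H| = √(H_x² + H_y²) = √((347.49)² + (507.19)²) = 614.81 N.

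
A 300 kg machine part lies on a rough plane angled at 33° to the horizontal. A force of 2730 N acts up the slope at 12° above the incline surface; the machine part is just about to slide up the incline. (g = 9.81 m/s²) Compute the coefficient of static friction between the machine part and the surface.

μ ≈ 0.562

On the verge of sliding up the incline, friction is at its maximum μN and acts down the slope.
Perpendicular to incline: N = W cos 33° − P sin 12° = 2468 − 567.6 = 1901 N.
Along incline: P cos 12° − μN = W sin 33° → μ = −(W sin 33° − P cos 12°) / N = 0.5616.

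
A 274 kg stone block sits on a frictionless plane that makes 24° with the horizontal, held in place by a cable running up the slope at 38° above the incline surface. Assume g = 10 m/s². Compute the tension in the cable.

T ≈ 1410 N

Take axes along and perpendicular to the incline. Weight components: W sin 24° = 1114 N down-slope, W cos 24° = 2503 N into the surface.
Along incline: T cos 38° = W sin 24° → T = 1414 N.
Perpendicular: N = W cos 24° − T sin 38° = 1632 N.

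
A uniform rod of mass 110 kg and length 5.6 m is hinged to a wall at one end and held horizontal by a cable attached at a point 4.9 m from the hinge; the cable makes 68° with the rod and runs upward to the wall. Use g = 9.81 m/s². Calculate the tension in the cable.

Take torques about the hinge: T sin 68° · 4.9 = 110×9.81×2.8 = 3021.5 N·m.
So T = 3021.5 / (0.9272 × 4.9) = 665.06 N.

T ≈ 665 N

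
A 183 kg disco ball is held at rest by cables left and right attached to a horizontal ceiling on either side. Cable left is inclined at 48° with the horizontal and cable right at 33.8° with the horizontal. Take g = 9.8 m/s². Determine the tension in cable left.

T_left ≈ 1510 N

Weight W = 183 × 9.8 = 1793 N acts straight down.
Horizontal: T_left cos 48° = T_right cos 33.8°  →  T_right = 0.8052 T_left.
Vertical: T_left sin 48° + T_right sin 33.8° = 1793.
Substituting the horizontal relation into the vertical equation gives 1.191 T_left = 1793, so T_left = 1506 N.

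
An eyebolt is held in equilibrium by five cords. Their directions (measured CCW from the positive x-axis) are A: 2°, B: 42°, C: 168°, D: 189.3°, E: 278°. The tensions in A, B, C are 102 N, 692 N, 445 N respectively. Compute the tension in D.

Resolve: ΣF_x = 102 cos 2° + 692 cos 42° + 445 cos 168° + T_D cos 189.3° + T_E cos 278° = 0.
        ΣF_y = 102 sin 2° + 692 sin 42° + 445 sin 168° + T_D sin 189.3° + T_E sin 278° = 0.
The known terms sum to (180.9, 559.1) N, so -0.9869 T_D + 0.1392 T_E = -180.9 and -0.1616 T_D − 0.9903 T_E = -559.1.
Solving simultaneously: T_D = 257 N, T_E = 522.7 N.

T_D ≈ 257 N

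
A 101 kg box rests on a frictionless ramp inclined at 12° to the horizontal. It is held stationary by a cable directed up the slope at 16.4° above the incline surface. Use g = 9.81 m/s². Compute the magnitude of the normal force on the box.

N ≈ 909 N

Take axes along and perpendicular to the incline. Weight components: W sin 12° = 206 N down-slope, W cos 12° = 969.2 N into the surface.
Along incline: T cos 16.4° = W sin 12° → T = 214.7 N.
Perpendicular: N = W cos 12° − T sin 16.4° = 908.5 N.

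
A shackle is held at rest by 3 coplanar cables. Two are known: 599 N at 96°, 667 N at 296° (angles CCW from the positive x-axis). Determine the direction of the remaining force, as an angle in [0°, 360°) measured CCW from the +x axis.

Sum the known components: ΣF_x = 229.8 N, ΣF_y = -3.777 N.
For equilibrium the remaining force must supply (−ΣF_x, −ΣF_y) = (-229.8, 3.777) N.
Magnitude = √((-229.8)² + (3.777)²) = 229.8 N; direction = atan2(3.777, -229.8) = 179.1°.

θ ≈ 179°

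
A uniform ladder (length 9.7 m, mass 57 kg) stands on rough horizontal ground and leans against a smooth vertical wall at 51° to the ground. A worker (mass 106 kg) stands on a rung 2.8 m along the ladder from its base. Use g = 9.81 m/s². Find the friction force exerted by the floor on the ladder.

Torques about the foot: N_wall · 9.7 sin 51° = 57×9.81×4.85 cos 51° + 106×9.81×2.8 cos 51° → N_wall = 469.47 N.
ΣF_x = 0: f_floor = N_wall = 469.47 N.

f ≈ 469 N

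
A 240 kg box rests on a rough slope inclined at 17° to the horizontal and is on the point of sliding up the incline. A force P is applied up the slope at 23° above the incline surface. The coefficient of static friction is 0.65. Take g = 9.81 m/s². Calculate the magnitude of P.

P ≈ 1830 N

On the verge of sliding up the incline, friction equals μN and acts down the slope.
Perpendicular: N + P sin 23° = W cos 17° = 2252 N.
Along incline: P cos 23° = W sin 17° + μN  with W sin 17° = 688.4 N.
Solving the pair for P and N: P = 1832 N, N = 1536 N (and f = μN = 998.2 N).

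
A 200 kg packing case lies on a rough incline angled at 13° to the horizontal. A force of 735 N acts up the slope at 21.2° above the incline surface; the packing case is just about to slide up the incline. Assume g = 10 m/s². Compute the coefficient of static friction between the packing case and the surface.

μ ≈ 0.140

On the verge of sliding up the incline, friction is at its maximum μN and acts down the slope.
Perpendicular to incline: N = W cos 13° − P sin 21.2° = 1949 − 265.8 = 1683 N.
Along incline: P cos 21.2° − μN = W sin 13° → μ = −(W sin 13° − P cos 21.2°) / N = 0.1398.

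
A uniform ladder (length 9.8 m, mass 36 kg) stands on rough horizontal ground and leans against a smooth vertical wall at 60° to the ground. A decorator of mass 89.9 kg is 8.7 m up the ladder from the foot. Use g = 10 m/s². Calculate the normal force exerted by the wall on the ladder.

N_wall ≈ 565 N

Torques about the foot: N_wall · 9.8 sin 60° = 36×10×4.9 cos 60° + 89.9×10×8.7 cos 60° → N_wall = 564.7 N.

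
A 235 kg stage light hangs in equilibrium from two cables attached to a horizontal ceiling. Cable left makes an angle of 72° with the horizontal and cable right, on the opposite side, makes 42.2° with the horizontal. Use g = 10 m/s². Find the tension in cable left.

Weight W = 235 × 10 = 2350 N acts straight down.
Horizontal: T_left cos 72° = T_right cos 42.2°  →  T_right = 0.4171 T_left.
Vertical: T_left sin 72° + T_right sin 42.2° = 2350.
Substituting the horizontal relation into the vertical equation gives 1.231 T_left = 2350, so T_left = 1909 N.

T_left ≈ 1910 N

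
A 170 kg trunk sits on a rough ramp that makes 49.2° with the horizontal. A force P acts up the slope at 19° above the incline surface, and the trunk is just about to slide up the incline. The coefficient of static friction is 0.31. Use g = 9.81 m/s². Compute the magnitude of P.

On the verge of sliding up the incline, friction equals μN and acts down the slope.
Perpendicular: N + P sin 19° = W cos 49.2° = 1090 N.
Along incline: P cos 19° = W sin 49.2° + μN  with W sin 49.2° = 1262 N.
Solving the pair for P and N: P = 1529 N, N = 591.8 N (and f = μN = 183.5 N).

P ≈ 1530 N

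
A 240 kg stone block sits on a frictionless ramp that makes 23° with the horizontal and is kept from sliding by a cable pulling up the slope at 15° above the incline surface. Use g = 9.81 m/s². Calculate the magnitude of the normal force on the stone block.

Take axes along and perpendicular to the incline. Weight components: W sin 23° = 919.9 N down-slope, W cos 23° = 2167 N into the surface.
Along incline: T cos 15° = W sin 23° → T = 952.4 N.
Perpendicular: N = W cos 23° − T sin 15° = 1921 N.

N ≈ 1920 N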